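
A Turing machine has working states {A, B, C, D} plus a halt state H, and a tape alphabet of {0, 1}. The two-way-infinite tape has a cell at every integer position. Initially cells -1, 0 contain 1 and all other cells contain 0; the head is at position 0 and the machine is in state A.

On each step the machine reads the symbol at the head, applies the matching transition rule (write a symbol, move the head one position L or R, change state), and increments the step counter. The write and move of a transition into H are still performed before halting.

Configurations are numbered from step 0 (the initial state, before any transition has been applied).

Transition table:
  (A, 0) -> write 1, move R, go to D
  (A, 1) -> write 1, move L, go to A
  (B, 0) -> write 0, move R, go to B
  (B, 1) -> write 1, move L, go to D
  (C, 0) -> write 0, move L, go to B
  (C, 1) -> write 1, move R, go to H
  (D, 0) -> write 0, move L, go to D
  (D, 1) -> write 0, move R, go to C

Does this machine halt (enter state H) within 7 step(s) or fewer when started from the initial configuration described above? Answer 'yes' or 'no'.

Step 1: in state A at pos 0, read 1 -> (A,1)->write 1,move L,goto A. Now: state=A, head=-1, tape[-2..1]=0110 (head:  ^)
Step 2: in state A at pos -1, read 1 -> (A,1)->write 1,move L,goto A. Now: state=A, head=-2, tape[-3..1]=00110 (head:  ^)
Step 3: in state A at pos -2, read 0 -> (A,0)->write 1,move R,goto D. Now: state=D, head=-1, tape[-3..1]=01110 (head:   ^)
Step 4: in state D at pos -1, read 1 -> (D,1)->write 0,move R,goto C. Now: state=C, head=0, tape[-3..1]=01010 (head:    ^)
Step 5: in state C at pos 0, read 1 -> (C,1)->write 1,move R,goto H. Now: state=H, head=1, tape[-3..2]=010100 (head:     ^)
State H reached at step 5; 5 <= 7 -> yes

Answer: yes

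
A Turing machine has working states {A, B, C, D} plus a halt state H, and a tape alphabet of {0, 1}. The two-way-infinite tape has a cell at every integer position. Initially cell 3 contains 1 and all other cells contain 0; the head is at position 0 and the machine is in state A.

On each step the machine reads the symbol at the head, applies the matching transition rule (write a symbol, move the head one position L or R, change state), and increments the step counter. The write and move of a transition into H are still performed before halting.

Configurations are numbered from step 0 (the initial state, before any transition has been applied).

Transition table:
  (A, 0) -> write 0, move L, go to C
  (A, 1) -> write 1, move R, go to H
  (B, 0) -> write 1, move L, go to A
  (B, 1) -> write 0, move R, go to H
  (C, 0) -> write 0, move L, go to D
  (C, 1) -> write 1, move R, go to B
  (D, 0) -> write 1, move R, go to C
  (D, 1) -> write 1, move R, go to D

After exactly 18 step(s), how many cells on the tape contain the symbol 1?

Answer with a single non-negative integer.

Answer: 7

Derivation:
Step 1: in state A at pos 0, read 0 -> (A,0)->write 0,move L,goto C. Now: state=C, head=-1, tape[-2..4]=0000010 (head:  ^)
Step 2: in state C at pos -1, read 0 -> (C,0)->write 0,move L,goto D. Now: state=D, head=-2, tape[-3..4]=00000010 (head:  ^)
Step 3: in state D at pos -2, read 0 -> (D,0)->write 1,move R,goto C. Now: state=C, head=-1, tape[-3..4]=01000010 (head:   ^)
Step 4: in state C at pos -1, read 0 -> (C,0)->write 0,move L,goto D. Now: state=D, head=-2, tape[-3..4]=01000010 (head:  ^)
Step 5: in state D at pos -2, read 1 -> (D,1)->write 1,move R,goto D. Now: state=D, head=-1, tape[-3..4]=01000010 (head:   ^)
Step 6: in state D at pos -1, read 0 -> (D,0)->write 1,move R,goto C. Now: state=C, head=0, tape[-3..4]=01100010 (head:    ^)
Step 7: in state C at pos 0, read 0 -> (C,0)->write 0,move L,goto D. Now: state=D, head=-1, tape[-3..4]=01100010 (head:   ^)
Step 8: in state D at pos -1, read 1 -> (D,1)->write 1,move R,goto D. Now: state=D, head=0, tape[-3..4]=01100010 (head:    ^)
Step 9: in state D at pos 0, read 0 -> (D,0)->write 1,move R,goto C. Now: state=C, head=1, tape[-3..4]=01110010 (head:     ^)
Step 10: in state C at pos 1, read 0 -> (C,0)->write 0,move L,goto D. Now: state=D, head=0, tape[-3..4]=01110010 (head:    ^)
Step 11: in state D at pos 0, read 1 -> (D,1)->write 1,move R,goto D. Now: state=D, head=1, tape[-3..4]=01110010 (head:     ^)
Step 12: in state D at pos 1, read 0 -> (D,0)->write 1,move R,goto C. Now: state=C, head=2, tape[-3..4]=01111010 (head:      ^)
Step 13: in state C at pos 2, read 0 -> (C,0)->write 0,move L,goto D. Now: state=D, head=1, tape[-3..4]=01111010 (head:     ^)
Step 14: in state D at pos 1, read 1 -> (D,1)->write 1,move R,goto D. Now: state=D, head=2, tape[-3..4]=01111010 (head:      ^)
Step 15: in state D at pos 2, read 0 -> (D,0)->write 1,move R,goto C. Now: state=C, head=3, tape[-3..4]=01111110 (head:       ^)
Step 16: in state C at pos 3, read 1 -> (C,1)->write 1,move R,goto B. Now: state=B, head=4, tape[-3..5]=011111100 (head:        ^)
Step 17: in state B at pos 4, read 0 -> (B,0)->write 1,move L,goto A. Now: state=A, head=3, tape[-3..5]=011111110 (head:       ^)
Step 18: in state A at pos 3, read 1 -> (A,1)->write 1,move R,goto H. Now: state=H, head=4, tape[-3..5]=011111110 (head:        ^)
Cells containing 1 after step 18: {-2, -1, 0, 1, 2, 3, 4} -> 7 cell(s)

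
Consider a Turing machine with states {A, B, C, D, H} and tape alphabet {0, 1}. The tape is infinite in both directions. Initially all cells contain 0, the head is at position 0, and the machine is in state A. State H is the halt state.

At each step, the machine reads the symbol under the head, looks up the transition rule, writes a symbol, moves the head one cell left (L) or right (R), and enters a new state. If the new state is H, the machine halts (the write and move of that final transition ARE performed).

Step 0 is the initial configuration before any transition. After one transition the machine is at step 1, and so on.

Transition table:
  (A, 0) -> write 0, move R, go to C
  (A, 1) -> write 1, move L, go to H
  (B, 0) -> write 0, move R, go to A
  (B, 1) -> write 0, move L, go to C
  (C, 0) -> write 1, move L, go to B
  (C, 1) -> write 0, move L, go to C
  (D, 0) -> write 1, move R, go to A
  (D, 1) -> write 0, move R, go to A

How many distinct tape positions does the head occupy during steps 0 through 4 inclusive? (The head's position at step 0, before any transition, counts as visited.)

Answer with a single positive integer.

Step 1: in state A at pos 0, read 0 -> (A,0)->write 0,move R,goto C. Now: state=C, head=1, tape[-1..2]=0000 (head:   ^)
Step 2: in state C at pos 1, read 0 -> (C,0)->write 1,move L,goto B. Now: state=B, head=0, tape[-1..2]=0010 (head:  ^)
Step 3: in state B at pos 0, read 0 -> (B,0)->write 0,move R,goto A. Now: state=A, head=1, tape[-1..2]=0010 (head:   ^)
Step 4: in state A at pos 1, read 1 -> (A,1)->write 1,move L,goto H. Now: state=H, head=0, tape[-1..2]=0010 (head:  ^)
Head positions at steps 0..4: starting at 0, distinct positions visited = {0, 1} -> 2 position(s)

Answer: 2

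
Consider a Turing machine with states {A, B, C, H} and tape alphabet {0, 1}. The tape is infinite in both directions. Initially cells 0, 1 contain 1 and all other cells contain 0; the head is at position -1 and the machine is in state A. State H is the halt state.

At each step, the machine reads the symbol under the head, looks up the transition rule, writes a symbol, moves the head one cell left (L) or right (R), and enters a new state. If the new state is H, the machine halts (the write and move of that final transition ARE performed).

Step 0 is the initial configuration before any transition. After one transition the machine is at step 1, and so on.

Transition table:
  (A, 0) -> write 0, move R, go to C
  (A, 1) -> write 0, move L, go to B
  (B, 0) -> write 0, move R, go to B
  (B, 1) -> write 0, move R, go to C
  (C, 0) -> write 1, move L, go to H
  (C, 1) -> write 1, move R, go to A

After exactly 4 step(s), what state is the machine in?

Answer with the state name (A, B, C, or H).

Step 1: in state A at pos -1, read 0 -> (A,0)->write 0,move R,goto C. Now: state=C, head=0, tape[-2..2]=00110 (head:   ^)
Step 2: in state C at pos 0, read 1 -> (C,1)->write 1,move R,goto A. Now: state=A, head=1, tape[-2..2]=00110 (head:    ^)
Step 3: in state A at pos 1, read 1 -> (A,1)->write 0,move L,goto B. Now: state=B, head=0, tape[-2..2]=00100 (head:   ^)
Step 4: in state B at pos 0, read 1 -> (B,1)->write 0,move R,goto C. Now: state=C, head=1, tape[-2..2]=00000 (head:    ^)

Answer: C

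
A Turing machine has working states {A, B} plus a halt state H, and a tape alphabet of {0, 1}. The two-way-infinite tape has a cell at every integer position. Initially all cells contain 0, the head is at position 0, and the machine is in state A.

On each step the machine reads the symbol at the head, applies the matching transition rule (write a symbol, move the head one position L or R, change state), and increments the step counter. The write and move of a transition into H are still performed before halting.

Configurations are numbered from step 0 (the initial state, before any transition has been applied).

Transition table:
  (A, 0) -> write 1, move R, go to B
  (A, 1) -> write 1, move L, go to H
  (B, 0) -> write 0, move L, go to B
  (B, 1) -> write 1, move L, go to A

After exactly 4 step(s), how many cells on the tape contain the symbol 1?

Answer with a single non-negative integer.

Answer: 2

Derivation:
Step 1: in state A at pos 0, read 0 -> (A,0)->write 1,move R,goto B. Now: state=B, head=1, tape[-1..2]=0100 (head:   ^)
Step 2: in state B at pos 1, read 0 -> (B,0)->write 0,move L,goto B. Now: state=B, head=0, tape[-1..2]=0100 (head:  ^)
Step 3: in state B at pos 0, read 1 -> (B,1)->write 1,move L,goto A. Now: state=A, head=-1, tape[-2..2]=00100 (head:  ^)
Step 4: in state A at pos -1, read 0 -> (A,0)->write 1,move R,goto B. Now: state=B, head=0, tape[-2..2]=01100 (head:   ^)
Cells containing 1 after step 4: {-1, 0} -> 2 cell(s)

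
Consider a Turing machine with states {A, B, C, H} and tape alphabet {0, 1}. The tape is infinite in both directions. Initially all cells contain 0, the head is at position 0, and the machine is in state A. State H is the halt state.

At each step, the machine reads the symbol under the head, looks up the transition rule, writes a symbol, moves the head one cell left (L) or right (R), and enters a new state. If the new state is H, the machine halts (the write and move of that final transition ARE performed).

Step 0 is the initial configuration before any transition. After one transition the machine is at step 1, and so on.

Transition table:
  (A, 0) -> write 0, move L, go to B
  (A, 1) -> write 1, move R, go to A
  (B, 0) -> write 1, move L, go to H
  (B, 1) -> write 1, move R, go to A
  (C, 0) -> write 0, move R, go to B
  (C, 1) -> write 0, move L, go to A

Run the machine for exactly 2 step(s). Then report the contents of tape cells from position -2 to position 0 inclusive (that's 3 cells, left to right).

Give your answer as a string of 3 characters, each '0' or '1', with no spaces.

Step 1: in state A at pos 0, read 0 -> (A,0)->write 0,move L,goto B. Now: state=B, head=-1, tape[-2..1]=0000 (head:  ^)
Step 2: in state B at pos -1, read 0 -> (B,0)->write 1,move L,goto H. Now: state=H, head=-2, tape[-3..1]=00100 (head:  ^)

Answer: 010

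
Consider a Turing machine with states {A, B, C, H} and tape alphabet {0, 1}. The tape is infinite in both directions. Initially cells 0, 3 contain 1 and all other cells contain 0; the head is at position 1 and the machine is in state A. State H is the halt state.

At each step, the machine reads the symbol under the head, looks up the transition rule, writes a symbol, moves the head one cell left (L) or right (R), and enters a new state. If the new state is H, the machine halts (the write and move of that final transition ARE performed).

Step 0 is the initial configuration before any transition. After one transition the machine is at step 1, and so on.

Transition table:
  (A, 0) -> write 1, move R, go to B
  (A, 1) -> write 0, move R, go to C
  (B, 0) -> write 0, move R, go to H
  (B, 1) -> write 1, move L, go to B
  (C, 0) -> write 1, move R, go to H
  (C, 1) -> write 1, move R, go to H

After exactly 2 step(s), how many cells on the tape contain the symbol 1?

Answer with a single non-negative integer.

Answer: 3

Derivation:
Step 1: in state A at pos 1, read 0 -> (A,0)->write 1,move R,goto B. Now: state=B, head=2, tape[-1..4]=011010 (head:    ^)
Step 2: in state B at pos 2, read 0 -> (B,0)->write 0,move R,goto H. Now: state=H, head=3, tape[-1..4]=011010 (head:     ^)
Cells containing 1 after step 2: {0, 1, 3} -> 3 cell(s)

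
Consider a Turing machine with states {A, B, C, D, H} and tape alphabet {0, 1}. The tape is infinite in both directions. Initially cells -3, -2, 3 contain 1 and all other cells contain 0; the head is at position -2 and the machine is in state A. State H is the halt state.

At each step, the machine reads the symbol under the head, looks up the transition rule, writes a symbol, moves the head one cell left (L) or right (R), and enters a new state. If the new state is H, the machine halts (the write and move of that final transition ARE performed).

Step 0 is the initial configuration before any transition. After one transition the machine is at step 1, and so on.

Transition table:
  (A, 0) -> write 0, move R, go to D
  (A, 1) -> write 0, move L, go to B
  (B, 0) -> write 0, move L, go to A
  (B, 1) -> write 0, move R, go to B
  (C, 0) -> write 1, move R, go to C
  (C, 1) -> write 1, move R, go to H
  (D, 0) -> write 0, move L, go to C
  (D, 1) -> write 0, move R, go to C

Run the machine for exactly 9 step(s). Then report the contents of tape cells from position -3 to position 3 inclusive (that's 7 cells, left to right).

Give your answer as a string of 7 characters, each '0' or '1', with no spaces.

Answer: 1111001

Derivation:
Step 1: in state A at pos -2, read 1 -> (A,1)->write 0,move L,goto B. Now: state=B, head=-3, tape[-4..4]=010000010 (head:  ^)
Step 2: in state B at pos -3, read 1 -> (B,1)->write 0,move R,goto B. Now: state=B, head=-2, tape[-4..4]=000000010 (head:   ^)
Step 3: in state B at pos -2, read 0 -> (B,0)->write 0,move L,goto A. Now: state=A, head=-3, tape[-4..4]=000000010 (head:  ^)
Step 4: in state A at pos -3, read 0 -> (A,0)->write 0,move R,goto D. Now: state=D, head=-2, tape[-4..4]=000000010 (head:   ^)
Step 5: in state D at pos -2, read 0 -> (D,0)->write 0,move L,goto C. Now: state=C, head=-3, tape[-4..4]=000000010 (head:  ^)
Step 6: in state C at pos -3, read 0 -> (C,0)->write 1,move R,goto C. Now: state=C, head=-2, tape[-4..4]=010000010 (head:   ^)
Step 7: in state C at pos -2, read 0 -> (C,0)->write 1,move R,goto C. Now: state=C, head=-1, tape[-4..4]=011000010 (head:    ^)
Step 8: in state C at pos -1, read 0 -> (C,0)->write 1,move R,goto C. Now: state=C, head=0, tape[-4..4]=011100010 (head:     ^)
Step 9: in state C at pos 0, read 0 -> (C,0)->write 1,move R,goto C. Now: state=C, head=1, tape[-4..4]=011110010 (head:      ^)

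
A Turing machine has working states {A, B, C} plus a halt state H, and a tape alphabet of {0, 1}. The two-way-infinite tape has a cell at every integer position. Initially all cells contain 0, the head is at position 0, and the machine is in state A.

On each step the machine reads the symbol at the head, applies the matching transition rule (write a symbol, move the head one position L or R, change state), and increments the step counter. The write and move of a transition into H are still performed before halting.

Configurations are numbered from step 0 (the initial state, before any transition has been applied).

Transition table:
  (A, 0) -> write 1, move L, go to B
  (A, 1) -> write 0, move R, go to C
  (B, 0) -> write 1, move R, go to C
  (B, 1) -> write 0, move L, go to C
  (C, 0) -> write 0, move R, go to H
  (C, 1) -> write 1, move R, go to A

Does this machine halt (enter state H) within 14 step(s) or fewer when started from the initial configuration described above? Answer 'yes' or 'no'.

Answer: yes

Derivation:
Step 1: in state A at pos 0, read 0 -> (A,0)->write 1,move L,goto B. Now: state=B, head=-1, tape[-2..1]=0010 (head:  ^)
Step 2: in state B at pos -1, read 0 -> (B,0)->write 1,move R,goto C. Now: state=C, head=0, tape[-2..1]=0110 (head:   ^)
Step 3: in state C at pos 0, read 1 -> (C,1)->write 1,move R,goto A. Now: state=A, head=1, tape[-2..2]=01100 (head:    ^)
Step 4: in state A at pos 1, read 0 -> (A,0)->write 1,move L,goto B. Now: state=B, head=0, tape[-2..2]=01110 (head:   ^)
Step 5: in state B at pos 0, read 1 -> (B,1)->write 0,move L,goto C. Now: state=C, head=-1, tape[-2..2]=01010 (head:  ^)
Step 6: in state C at pos -1, read 1 -> (C,1)->write 1,move R,goto A. Now: state=A, head=0, tape[-2..2]=01010 (head:   ^)
Step 7: in state A at pos 0, read 0 -> (A,0)->write 1,move L,goto B. Now: state=B, head=-1, tape[-2..2]=01110 (head:  ^)
Step 8: in state B at pos -1, read 1 -> (B,1)->write 0,move L,goto C. Now: state=C, head=-2, tape[-3..2]=000110 (head:  ^)
Step 9: in state C at pos -2, read 0 -> (C,0)->write 0,move R,goto H. Now: state=H, head=-1, tape[-3..2]=000110 (head:   ^)
State H reached at step 9; 9 <= 14 -> yes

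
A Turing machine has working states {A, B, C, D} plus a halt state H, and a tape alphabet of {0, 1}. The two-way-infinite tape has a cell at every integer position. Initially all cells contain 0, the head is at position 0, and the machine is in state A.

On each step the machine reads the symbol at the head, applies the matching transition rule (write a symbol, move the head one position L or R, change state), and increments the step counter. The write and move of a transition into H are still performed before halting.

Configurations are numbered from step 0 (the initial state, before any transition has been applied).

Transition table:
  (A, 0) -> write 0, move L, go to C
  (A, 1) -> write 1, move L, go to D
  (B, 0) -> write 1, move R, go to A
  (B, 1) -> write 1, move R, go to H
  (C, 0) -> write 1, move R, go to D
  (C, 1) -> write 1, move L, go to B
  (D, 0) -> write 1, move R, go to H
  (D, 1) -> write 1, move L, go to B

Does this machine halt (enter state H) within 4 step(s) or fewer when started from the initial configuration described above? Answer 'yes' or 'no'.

Step 1: in state A at pos 0, read 0 -> (A,0)->write 0,move L,goto C. Now: state=C, head=-1, tape[-2..1]=0000 (head:  ^)
Step 2: in state C at pos -1, read 0 -> (C,0)->write 1,move R,goto D. Now: state=D, head=0, tape[-2..1]=0100 (head:   ^)
Step 3: in state D at pos 0, read 0 -> (D,0)->write 1,move R,goto H. Now: state=H, head=1, tape[-2..2]=01100 (head:    ^)
State H reached at step 3; 3 <= 4 -> yes

Answer: yes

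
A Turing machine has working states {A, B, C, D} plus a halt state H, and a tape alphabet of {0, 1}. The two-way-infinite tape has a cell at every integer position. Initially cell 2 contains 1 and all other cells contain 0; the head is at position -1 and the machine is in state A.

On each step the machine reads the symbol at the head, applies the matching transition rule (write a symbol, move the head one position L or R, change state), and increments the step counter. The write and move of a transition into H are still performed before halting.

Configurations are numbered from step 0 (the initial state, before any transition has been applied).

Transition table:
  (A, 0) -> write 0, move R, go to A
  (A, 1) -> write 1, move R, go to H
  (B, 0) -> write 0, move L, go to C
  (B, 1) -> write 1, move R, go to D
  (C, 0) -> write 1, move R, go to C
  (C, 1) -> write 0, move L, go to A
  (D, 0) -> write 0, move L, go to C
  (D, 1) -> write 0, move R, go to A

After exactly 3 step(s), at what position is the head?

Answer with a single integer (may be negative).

Step 1: in state A at pos -1, read 0 -> (A,0)->write 0,move R,goto A. Now: state=A, head=0, tape[-2..3]=000010 (head:   ^)
Step 2: in state A at pos 0, read 0 -> (A,0)->write 0,move R,goto A. Now: state=A, head=1, tape[-2..3]=000010 (head:    ^)
Step 3: in state A at pos 1, read 0 -> (A,0)->write 0,move R,goto A. Now: state=A, head=2, tape[-2..3]=000010 (head:     ^)

Answer: 2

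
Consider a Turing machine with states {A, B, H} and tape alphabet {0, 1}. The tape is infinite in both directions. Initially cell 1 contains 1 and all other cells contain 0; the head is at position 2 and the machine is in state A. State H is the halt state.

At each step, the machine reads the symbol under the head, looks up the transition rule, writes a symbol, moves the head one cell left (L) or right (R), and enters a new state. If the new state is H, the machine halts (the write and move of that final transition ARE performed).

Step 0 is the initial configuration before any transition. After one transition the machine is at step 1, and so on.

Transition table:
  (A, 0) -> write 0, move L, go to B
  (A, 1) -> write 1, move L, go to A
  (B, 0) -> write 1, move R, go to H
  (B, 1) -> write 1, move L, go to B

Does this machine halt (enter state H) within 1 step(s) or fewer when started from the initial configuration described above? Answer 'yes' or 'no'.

Step 1: in state A at pos 2, read 0 -> (A,0)->write 0,move L,goto B. Now: state=B, head=1, tape[0..3]=0100 (head:  ^)
After 1 step(s): state = B (not H) -> not halted within 1 -> no

Answer: no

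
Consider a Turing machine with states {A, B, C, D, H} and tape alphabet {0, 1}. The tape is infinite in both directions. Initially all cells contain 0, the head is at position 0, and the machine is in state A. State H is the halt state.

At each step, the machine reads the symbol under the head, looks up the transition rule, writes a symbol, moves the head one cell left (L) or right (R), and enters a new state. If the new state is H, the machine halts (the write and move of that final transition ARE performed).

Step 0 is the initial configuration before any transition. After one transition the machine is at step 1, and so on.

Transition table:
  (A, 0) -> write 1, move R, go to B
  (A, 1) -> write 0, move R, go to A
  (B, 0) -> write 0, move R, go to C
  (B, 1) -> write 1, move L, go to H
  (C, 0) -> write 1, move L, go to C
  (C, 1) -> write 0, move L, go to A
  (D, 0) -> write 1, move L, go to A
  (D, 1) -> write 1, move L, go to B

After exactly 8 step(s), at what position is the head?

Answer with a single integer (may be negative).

Step 1: in state A at pos 0, read 0 -> (A,0)->write 1,move R,goto B. Now: state=B, head=1, tape[-1..2]=0100 (head:   ^)
Step 2: in state B at pos 1, read 0 -> (B,0)->write 0,move R,goto C. Now: state=C, head=2, tape[-1..3]=01000 (head:    ^)
Step 3: in state C at pos 2, read 0 -> (C,0)->write 1,move L,goto C. Now: state=C, head=1, tape[-1..3]=01010 (head:   ^)
Step 4: in state C at pos 1, read 0 -> (C,0)->write 1,move L,goto C. Now: state=C, head=0, tape[-1..3]=01110 (head:  ^)
Step 5: in state C at pos 0, read 1 -> (C,1)->write 0,move L,goto A. Now: state=A, head=-1, tape[-2..3]=000110 (head:  ^)
Step 6: in state A at pos -1, read 0 -> (A,0)->write 1,move R,goto B. Now: state=B, head=0, tape[-2..3]=010110 (head:   ^)
Step 7: in state B at pos 0, read 0 -> (B,0)->write 0,move R,goto C. Now: state=C, head=1, tape[-2..3]=010110 (head:    ^)
Step 8: in state C at pos 1, read 1 -> (C,1)->write 0,move L,goto A. Now: state=A, head=0, tape[-2..3]=010010 (head:   ^)

Answer: 0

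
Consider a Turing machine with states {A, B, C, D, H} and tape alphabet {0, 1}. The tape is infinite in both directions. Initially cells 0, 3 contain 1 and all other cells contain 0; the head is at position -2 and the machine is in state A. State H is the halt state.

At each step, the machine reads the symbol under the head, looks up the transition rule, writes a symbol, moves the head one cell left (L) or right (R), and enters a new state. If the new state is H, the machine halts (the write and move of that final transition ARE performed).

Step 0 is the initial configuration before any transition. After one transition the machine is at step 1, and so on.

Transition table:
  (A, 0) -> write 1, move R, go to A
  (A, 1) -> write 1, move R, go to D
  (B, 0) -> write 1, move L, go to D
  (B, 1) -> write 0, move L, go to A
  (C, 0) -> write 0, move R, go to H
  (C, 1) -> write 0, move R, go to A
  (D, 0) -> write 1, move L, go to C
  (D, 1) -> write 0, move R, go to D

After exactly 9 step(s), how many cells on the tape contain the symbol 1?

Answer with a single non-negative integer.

Step 1: in state A at pos -2, read 0 -> (A,0)->write 1,move R,goto A. Now: state=A, head=-1, tape[-3..4]=01010010 (head:   ^)
Step 2: in state A at pos -1, read 0 -> (A,0)->write 1,move R,goto A. Now: state=A, head=0, tape[-3..4]=01110010 (head:    ^)
Step 3: in state A at pos 0, read 1 -> (A,1)->write 1,move R,goto D. Now: state=D, head=1, tape[-3..4]=01110010 (head:     ^)
Step 4: in state D at pos 1, read 0 -> (D,0)->write 1,move L,goto C. Now: state=C, head=0, tape[-3..4]=01111010 (head:    ^)
Step 5: in state C at pos 0, read 1 -> (C,1)->write 0,move R,goto A. Now: state=A, head=1, tape[-3..4]=01101010 (head:     ^)
Step 6: in state A at pos 1, read 1 -> (A,1)->write 1,move R,goto D. Now: state=D, head=2, tape[-3..4]=01101010 (head:      ^)
Step 7: in state D at pos 2, read 0 -> (D,0)->write 1,move L,goto C. Now: state=C, head=1, tape[-3..4]=01101110 (head:     ^)
Step 8: in state C at pos 1, read 1 -> (C,1)->write 0,move R,goto A. Now: state=A, head=2, tape[-3..4]=01100110 (head:      ^)
Step 9: in state A at pos 2, read 1 -> (A,1)->write 1,move R,goto D. Now: state=D, head=3, tape[-3..4]=01100110 (head:       ^)
Cells containing 1 after step 9: {-2, -1, 2, 3} -> 4 cell(s)

Answer: 4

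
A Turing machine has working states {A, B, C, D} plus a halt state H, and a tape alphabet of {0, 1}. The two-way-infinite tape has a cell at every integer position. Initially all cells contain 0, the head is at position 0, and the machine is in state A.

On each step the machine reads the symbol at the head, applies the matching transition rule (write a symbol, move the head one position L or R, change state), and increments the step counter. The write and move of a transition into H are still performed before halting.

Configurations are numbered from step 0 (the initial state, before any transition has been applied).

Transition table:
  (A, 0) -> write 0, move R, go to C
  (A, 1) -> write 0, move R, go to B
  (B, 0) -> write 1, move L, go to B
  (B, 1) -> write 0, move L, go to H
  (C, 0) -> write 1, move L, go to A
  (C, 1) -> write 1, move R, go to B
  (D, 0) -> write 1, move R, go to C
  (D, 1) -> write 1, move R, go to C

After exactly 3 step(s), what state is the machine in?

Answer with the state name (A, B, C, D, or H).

Answer: C

Derivation:
Step 1: in state A at pos 0, read 0 -> (A,0)->write 0,move R,goto C. Now: state=C, head=1, tape[-1..2]=0000 (head:   ^)
Step 2: in state C at pos 1, read 0 -> (C,0)->write 1,move L,goto A. Now: state=A, head=0, tape[-1..2]=0010 (head:  ^)
Step 3: in state A at pos 0, read 0 -> (A,0)->write 0,move R,goto C. Now: state=C, head=1, tape[-1..2]=0010 (head:   ^)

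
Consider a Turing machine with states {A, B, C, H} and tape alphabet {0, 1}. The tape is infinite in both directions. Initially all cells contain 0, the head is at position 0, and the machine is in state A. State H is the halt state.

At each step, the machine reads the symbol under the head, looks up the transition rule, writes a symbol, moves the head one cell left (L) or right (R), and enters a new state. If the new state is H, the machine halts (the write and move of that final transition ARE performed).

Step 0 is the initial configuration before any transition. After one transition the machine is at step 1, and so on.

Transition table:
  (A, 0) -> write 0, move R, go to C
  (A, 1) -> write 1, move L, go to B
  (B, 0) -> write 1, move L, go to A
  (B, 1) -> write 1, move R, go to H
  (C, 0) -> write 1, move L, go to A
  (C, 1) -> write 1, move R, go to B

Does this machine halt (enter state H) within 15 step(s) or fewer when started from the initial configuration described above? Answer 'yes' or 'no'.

Step 1: in state A at pos 0, read 0 -> (A,0)->write 0,move R,goto C. Now: state=C, head=1, tape[-1..2]=0000 (head:   ^)
Step 2: in state C at pos 1, read 0 -> (C,0)->write 1,move L,goto A. Now: state=A, head=0, tape[-1..2]=0010 (head:  ^)
Step 3: in state A at pos 0, read 0 -> (A,0)->write 0,move R,goto C. Now: state=C, head=1, tape[-1..2]=0010 (head:   ^)
Step 4: in state C at pos 1, read 1 -> (C,1)->write 1,move R,goto B. Now: state=B, head=2, tape[-1..3]=00100 (head:    ^)
Step 5: in state B at pos 2, read 0 -> (B,0)->write 1,move L,goto A. Now: state=A, head=1, tape[-1..3]=00110 (head:   ^)
Step 6: in state A at pos 1, read 1 -> (A,1)->write 1,move L,goto B. Now: state=B, head=0, tape[-1..3]=00110 (head:  ^)
Step 7: in state B at pos 0, read 0 -> (B,0)->write 1,move L,goto A. Now: state=A, head=-1, tape[-2..3]=001110 (head:  ^)
Step 8: in state A at pos -1, read 0 -> (A,0)->write 0,move R,goto C. Now: state=C, head=0, tape[-2..3]=001110 (head:   ^)
Step 9: in state C at pos 0, read 1 -> (C,1)->write 1,move R,goto B. Now: state=B, head=1, tape[-2..3]=001110 (head:    ^)
Step 10: in state B at pos 1, read 1 -> (B,1)->write 1,move R,goto H. Now: state=H, head=2, tape[-2..3]=001110 (head:     ^)
State H reached at step 10; 10 <= 15 -> yes

Answer: yes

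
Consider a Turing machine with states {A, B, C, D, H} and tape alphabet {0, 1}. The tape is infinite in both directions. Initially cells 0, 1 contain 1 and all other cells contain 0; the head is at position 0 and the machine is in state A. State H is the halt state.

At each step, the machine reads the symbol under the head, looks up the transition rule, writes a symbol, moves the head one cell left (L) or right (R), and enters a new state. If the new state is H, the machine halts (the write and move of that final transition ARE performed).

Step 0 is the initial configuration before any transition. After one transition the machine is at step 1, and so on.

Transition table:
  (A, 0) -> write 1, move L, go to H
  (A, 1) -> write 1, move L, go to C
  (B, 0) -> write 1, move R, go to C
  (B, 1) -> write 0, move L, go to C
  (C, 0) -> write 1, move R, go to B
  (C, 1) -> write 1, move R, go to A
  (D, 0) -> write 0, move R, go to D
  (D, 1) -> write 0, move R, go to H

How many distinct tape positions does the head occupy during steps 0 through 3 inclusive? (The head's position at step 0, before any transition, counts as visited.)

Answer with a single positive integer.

Step 1: in state A at pos 0, read 1 -> (A,1)->write 1,move L,goto C. Now: state=C, head=-1, tape[-2..2]=00110 (head:  ^)
Step 2: in state C at pos -1, read 0 -> (C,0)->write 1,move R,goto B. Now: state=B, head=0, tape[-2..2]=01110 (head:   ^)
Step 3: in state B at pos 0, read 1 -> (B,1)->write 0,move L,goto C. Now: state=C, head=-1, tape[-2..2]=01010 (head:  ^)
Head positions at steps 0..3: starting at 0, distinct positions visited = {-1, 0} -> 2 position(s)

Answer: 2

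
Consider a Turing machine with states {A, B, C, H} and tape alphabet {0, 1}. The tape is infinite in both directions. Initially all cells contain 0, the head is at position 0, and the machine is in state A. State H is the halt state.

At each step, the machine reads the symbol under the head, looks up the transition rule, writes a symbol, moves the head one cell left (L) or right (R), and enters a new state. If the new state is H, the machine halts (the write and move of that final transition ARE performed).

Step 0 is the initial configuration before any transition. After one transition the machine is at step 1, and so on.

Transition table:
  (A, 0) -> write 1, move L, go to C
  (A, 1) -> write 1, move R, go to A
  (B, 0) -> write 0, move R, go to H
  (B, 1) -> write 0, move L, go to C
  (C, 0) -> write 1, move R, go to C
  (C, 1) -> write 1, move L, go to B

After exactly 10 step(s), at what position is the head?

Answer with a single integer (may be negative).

Step 1: in state A at pos 0, read 0 -> (A,0)->write 1,move L,goto C. Now: state=C, head=-1, tape[-2..1]=0010 (head:  ^)
Step 2: in state C at pos -1, read 0 -> (C,0)->write 1,move R,goto C. Now: state=C, head=0, tape[-2..1]=0110 (head:   ^)
Step 3: in state C at pos 0, read 1 -> (C,1)->write 1,move L,goto B. Now: state=B, head=-1, tape[-2..1]=0110 (head:  ^)
Step 4: in state B at pos -1, read 1 -> (B,1)->write 0,move L,goto C. Now: state=C, head=-2, tape[-3..1]=00010 (head:  ^)
Step 5: in state C at pos -2, read 0 -> (C,0)->write 1,move R,goto C. Now: state=C, head=-1, tape[-3..1]=01010 (head:   ^)
Step 6: in state C at pos -1, read 0 -> (C,0)->write 1,move R,goto C. Now: state=C, head=0, tape[-3..1]=01110 (head:    ^)
Step 7: in state C at pos 0, read 1 -> (C,1)->write 1,move L,goto B. Now: state=B, head=-1, tape[-3..1]=01110 (head:   ^)
Step 8: in state B at pos -1, read 1 -> (B,1)->write 0,move L,goto C. Now: state=C, head=-2, tape[-3..1]=01010 (head:  ^)
Step 9: in state C at pos -2, read 1 -> (C,1)->write 1,move L,goto B. Now: state=B, head=-3, tape[-4..1]=001010 (head:  ^)
Step 10: in state B at pos -3, read 0 -> (B,0)->write 0,move R,goto H. Now: state=H, head=-2, tape[-4..1]=001010 (head:   ^)

Answer: -2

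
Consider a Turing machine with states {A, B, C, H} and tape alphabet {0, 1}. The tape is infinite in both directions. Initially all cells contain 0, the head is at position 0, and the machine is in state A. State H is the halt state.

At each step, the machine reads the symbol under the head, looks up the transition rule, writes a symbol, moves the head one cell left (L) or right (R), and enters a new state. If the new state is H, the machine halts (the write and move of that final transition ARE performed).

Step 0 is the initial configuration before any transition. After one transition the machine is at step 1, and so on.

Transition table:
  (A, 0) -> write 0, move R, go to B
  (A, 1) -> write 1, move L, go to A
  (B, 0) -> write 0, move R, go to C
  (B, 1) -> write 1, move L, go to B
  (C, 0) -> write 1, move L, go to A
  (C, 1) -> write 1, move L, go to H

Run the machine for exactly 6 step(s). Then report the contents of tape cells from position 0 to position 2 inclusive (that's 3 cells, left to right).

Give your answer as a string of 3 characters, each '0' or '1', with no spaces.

Answer: 001

Derivation:
Step 1: in state A at pos 0, read 0 -> (A,0)->write 0,move R,goto B. Now: state=B, head=1, tape[-1..2]=0000 (head:   ^)
Step 2: in state B at pos 1, read 0 -> (B,0)->write 0,move R,goto C. Now: state=C, head=2, tape[-1..3]=00000 (head:    ^)
Step 3: in state C at pos 2, read 0 -> (C,0)->write 1,move L,goto A. Now: state=A, head=1, tape[-1..3]=00010 (head:   ^)
Step 4: in state A at pos 1, read 0 -> (A,0)->write 0,move R,goto B. Now: state=B, head=2, tape[-1..3]=00010 (head:    ^)
Step 5: in state B at pos 2, read 1 -> (B,1)->write 1,move L,goto B. Now: state=B, head=1, tape[-1..3]=00010 (head:   ^)
Step 6: in state B at pos 1, read 0 -> (B,0)->write 0,move R,goto C. Now: state=C, head=2, tape[-1..3]=00010 (head:    ^)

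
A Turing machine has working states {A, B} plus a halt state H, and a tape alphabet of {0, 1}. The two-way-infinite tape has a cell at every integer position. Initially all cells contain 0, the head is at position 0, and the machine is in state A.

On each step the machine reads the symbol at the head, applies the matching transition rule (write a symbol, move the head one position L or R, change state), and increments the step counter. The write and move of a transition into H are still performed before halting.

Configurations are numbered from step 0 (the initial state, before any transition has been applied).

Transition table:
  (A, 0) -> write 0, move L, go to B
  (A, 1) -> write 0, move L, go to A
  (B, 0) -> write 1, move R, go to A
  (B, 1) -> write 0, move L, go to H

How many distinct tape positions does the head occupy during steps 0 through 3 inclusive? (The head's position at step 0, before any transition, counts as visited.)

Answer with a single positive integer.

Answer: 2

Derivation:
Step 1: in state A at pos 0, read 0 -> (A,0)->write 0,move L,goto B. Now: state=B, head=-1, tape[-2..1]=0000 (head:  ^)
Step 2: in state B at pos -1, read 0 -> (B,0)->write 1,move R,goto A. Now: state=A, head=0, tape[-2..1]=0100 (head:   ^)
Step 3: in state A at pos 0, read 0 -> (A,0)->write 0,move L,goto B. Now: state=B, head=-1, tape[-2..1]=0100 (head:  ^)
Head positions at steps 0..3: starting at 0, distinct positions visited = {-1, 0} -> 2 position(s)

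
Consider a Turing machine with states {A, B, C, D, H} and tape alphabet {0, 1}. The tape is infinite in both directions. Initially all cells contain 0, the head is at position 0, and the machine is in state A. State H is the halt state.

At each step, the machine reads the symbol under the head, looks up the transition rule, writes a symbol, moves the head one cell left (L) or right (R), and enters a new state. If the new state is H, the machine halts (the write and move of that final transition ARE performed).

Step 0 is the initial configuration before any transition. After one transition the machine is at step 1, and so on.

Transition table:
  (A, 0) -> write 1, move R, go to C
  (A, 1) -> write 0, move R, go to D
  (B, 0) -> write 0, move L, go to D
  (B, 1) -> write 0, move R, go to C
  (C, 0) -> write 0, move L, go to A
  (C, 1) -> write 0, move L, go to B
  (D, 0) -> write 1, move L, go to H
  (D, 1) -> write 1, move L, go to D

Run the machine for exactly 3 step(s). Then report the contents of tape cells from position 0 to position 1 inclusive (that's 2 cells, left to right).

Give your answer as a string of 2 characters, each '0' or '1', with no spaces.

Answer: 00

Derivation:
Step 1: in state A at pos 0, read 0 -> (A,0)->write 1,move R,goto C. Now: state=C, head=1, tape[-1..2]=0100 (head:   ^)
Step 2: in state C at pos 1, read 0 -> (C,0)->write 0,move L,goto A. Now: state=A, head=0, tape[-1..2]=0100 (head:  ^)
Step 3: in state A at pos 0, read 1 -> (A,1)->write 0,move R,goto D. Now: state=D, head=1, tape[-1..2]=0000 (head:   ^)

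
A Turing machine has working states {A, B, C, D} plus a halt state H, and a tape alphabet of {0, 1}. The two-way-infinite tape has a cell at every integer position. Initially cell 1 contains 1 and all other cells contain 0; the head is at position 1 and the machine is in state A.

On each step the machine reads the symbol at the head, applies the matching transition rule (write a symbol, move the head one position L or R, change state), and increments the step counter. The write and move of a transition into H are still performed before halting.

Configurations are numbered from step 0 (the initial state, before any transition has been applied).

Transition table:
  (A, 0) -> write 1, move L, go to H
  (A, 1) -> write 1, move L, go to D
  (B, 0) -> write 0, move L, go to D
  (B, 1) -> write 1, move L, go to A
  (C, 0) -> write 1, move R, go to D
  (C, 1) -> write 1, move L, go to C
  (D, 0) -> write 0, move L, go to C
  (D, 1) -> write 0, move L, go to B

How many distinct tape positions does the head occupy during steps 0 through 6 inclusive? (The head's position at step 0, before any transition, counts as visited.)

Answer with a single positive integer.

Answer: 4

Derivation:
Step 1: in state A at pos 1, read 1 -> (A,1)->write 1,move L,goto D. Now: state=D, head=0, tape[-1..2]=0010 (head:  ^)
Step 2: in state D at pos 0, read 0 -> (D,0)->write 0,move L,goto C. Now: state=C, head=-1, tape[-2..2]=00010 (head:  ^)
Step 3: in state C at pos -1, read 0 -> (C,0)->write 1,move R,goto D. Now: state=D, head=0, tape[-2..2]=01010 (head:   ^)
Step 4: in state D at pos 0, read 0 -> (D,0)->write 0,move L,goto C. Now: state=C, head=-1, tape[-2..2]=01010 (head:  ^)
Step 5: in state C at pos -1, read 1 -> (C,1)->write 1,move L,goto C. Now: state=C, head=-2, tape[-3..2]=001010 (head:  ^)
Step 6: in state C at pos -2, read 0 -> (C,0)->write 1,move R,goto D. Now: state=D, head=-1, tape[-3..2]=011010 (head:   ^)
Head positions at steps 0..6: starting at 1, distinct positions visited = {-2, -1, 0, 1} -> 4 position(s)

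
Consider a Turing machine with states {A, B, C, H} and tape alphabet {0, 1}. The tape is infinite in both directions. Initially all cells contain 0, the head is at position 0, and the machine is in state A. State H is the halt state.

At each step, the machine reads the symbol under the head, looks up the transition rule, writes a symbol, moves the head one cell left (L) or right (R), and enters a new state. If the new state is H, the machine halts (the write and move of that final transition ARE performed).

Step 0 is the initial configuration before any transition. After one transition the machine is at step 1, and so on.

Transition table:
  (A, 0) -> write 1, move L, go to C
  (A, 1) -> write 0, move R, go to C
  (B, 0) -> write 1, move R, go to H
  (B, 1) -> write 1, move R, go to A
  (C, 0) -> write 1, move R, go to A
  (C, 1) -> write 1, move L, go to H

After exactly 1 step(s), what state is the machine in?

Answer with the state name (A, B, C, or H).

Step 1: in state A at pos 0, read 0 -> (A,0)->write 1,move L,goto C. Now: state=C, head=-1, tape[-2..1]=0010 (head:  ^)

Answer: C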